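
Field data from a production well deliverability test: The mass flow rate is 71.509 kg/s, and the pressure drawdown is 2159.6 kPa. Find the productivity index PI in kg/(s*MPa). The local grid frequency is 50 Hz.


PI = mdot * 1000 / dP
PI = 71.509 * 1000 / 2159.6
PI = 33.112 kg/(s*MPa)


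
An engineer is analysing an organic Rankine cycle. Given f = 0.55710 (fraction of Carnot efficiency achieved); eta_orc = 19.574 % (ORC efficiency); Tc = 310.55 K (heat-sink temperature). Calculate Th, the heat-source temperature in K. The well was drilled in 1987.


Th = Tc / (1 - (eta_orc/100)/f)
Th = 310.55 / (1 - (19.574/100)/0.55710)
Th = 478.77 K


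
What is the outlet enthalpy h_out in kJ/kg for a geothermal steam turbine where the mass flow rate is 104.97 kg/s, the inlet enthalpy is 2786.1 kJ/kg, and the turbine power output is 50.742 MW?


h_out = h_in - P * 1000 / mdot
h_out = 2786.1 - 50.742 * 1000 / 104.97
h_out = 2302.7 kJ/kg


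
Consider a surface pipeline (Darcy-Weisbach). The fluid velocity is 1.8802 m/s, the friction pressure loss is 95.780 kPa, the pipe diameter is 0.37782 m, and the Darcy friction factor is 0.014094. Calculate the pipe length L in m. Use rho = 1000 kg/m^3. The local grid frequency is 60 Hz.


L = dP*1000*D / (f*rho*vel^2/2)
L = 95.780*1000*0.37782 / (0.014094*1000*1.8802^2/2)
L = 1452.6 m


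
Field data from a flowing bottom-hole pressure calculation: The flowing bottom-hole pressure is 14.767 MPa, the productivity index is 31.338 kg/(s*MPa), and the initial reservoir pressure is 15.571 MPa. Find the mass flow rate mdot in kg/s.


mdot = (P_i - P_wf) * PI
mdot = (15.571 - 14.767) * 31.338
mdot = 25.196 kg/s


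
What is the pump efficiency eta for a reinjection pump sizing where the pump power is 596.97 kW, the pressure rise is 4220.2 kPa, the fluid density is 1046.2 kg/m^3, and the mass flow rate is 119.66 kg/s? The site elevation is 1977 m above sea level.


eta = mdot * dP / (rho * P_pump)
eta = 119.66 * 4220.2 / (1046.2 * 596.97)
eta = 0.80856


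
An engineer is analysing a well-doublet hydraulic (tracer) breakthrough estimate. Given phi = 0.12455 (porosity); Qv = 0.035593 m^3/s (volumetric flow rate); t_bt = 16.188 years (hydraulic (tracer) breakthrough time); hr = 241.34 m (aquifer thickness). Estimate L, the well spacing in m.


L = sqrt(t_bt*365.25*86400*3*Qv / (pi*hr*phi))
L = sqrt(16.188*365.25*86400*3*0.035593 / (pi*241.34*0.12455))
L = 760.03 m


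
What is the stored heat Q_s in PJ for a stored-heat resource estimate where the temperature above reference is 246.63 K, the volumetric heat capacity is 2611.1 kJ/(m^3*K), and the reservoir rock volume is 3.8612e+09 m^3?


Q_s = Vr * rhoc * dT / 1e12
Q_s = 3.8612e+09 * 2611.1 * 246.63 / 1e12
Q_s = 2486.5 PJ


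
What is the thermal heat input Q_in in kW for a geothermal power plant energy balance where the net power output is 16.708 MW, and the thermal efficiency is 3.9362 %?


Q_in = W_net / (eta / 100)
Q_in = 16.708 / (3.9362 / 100)
Q_in = 424.4703 MW
Convert: 424.4703 MW * 1000.0 = 4.2447e+05 kW
Q_in = 4.2447e+05 kW


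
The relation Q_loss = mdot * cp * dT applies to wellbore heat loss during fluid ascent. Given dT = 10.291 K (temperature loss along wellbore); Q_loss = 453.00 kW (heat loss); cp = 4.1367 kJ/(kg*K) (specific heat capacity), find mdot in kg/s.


mdot = Q_loss / (cp * dT)
mdot = 453.00 / (4.1367 * 10.291)
mdot = 10.641 kg/s


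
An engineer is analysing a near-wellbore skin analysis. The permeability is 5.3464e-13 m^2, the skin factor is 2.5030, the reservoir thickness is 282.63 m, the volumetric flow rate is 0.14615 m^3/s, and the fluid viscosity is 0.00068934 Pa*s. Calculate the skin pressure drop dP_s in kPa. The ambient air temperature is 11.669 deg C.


dP_s = S * q * mu / (2*pi*k*hr) / 1000
dP_s = 2.5030 * 0.14615 * 0.00068934 / (2*pi*5.3464e-13*282.63) / 1000
dP_s = 265.60 kPa


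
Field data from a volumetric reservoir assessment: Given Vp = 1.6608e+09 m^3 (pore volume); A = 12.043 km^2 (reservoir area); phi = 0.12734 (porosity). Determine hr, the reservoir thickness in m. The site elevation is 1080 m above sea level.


hr = Vp / (A * 1e6 * phi)
hr = 1.6608e+09 / (12.043 * 1e6 * 0.12734)
hr = 1083.0 m


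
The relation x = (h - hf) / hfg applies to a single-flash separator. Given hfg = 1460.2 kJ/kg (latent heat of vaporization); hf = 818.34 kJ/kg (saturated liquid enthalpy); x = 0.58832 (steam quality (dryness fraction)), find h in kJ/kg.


h = hf + x * hfg
h = 818.34 + 0.58832 * 1460.2
h = 1677.4 kJ/kg


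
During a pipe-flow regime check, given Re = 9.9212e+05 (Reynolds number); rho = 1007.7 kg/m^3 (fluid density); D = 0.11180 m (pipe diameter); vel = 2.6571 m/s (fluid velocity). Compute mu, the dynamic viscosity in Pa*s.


mu = rho * vel * D / Re
mu = 1007.7 * 2.6571 * 0.11180 / 9.9212e+05
mu = 0.00030173 Pa*s


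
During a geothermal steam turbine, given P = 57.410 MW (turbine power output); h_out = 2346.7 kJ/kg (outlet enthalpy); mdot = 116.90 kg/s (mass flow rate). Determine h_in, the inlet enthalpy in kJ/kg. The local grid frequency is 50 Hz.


h_in = h_out + P * 1000 / mdot
h_in = 2346.7 + 57.410 * 1000 / 116.90
h_in = 2837.8 kJ/kg


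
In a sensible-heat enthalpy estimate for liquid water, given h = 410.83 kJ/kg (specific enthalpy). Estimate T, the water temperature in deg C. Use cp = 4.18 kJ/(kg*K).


T = h / cp
T = 410.83 / 4.18
T = 98.285 deg C


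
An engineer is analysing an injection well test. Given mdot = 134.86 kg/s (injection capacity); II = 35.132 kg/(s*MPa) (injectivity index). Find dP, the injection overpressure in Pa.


dP = mdot * 1000 / II
dP = 134.86 * 1000 / 35.132
dP = 3838.666 kPa
Convert: 3838.666 kPa * 1000.0 = 3.8387e+06 Pa
dP = 3.8387e+06 Pa


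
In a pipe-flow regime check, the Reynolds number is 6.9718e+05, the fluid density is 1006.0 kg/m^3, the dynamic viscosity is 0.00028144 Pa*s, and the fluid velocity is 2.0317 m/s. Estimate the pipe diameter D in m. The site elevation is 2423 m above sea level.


D = Re * mu / (rho * vel)
D = 6.9718e+05 * 0.00028144 / (1006.0 * 2.0317)
D = 0.096000 m


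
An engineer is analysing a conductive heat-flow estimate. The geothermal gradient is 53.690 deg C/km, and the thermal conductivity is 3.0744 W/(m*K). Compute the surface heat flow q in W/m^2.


q = k * grad / 1000
q = 3.0744 * 53.690 / 1000
q = 0.16506 W/m^2


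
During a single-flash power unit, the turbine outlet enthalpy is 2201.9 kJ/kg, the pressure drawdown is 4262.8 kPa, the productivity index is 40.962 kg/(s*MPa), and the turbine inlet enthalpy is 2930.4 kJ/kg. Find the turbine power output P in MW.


Step 1: mdot = PI * dP / 1000 = 40.962 * 4262.8 / 1000 = 174.6128 kg/s
Step 2: P = mdot*(h_in - h_out)/1000 = 174.6128*(2930.4 - 2201.9)/1000 = 127.21 MW
P = 127.21 MW


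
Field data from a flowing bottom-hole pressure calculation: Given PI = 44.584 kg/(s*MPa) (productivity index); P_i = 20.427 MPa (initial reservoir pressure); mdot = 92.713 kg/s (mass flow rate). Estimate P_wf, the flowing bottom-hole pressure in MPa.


P_wf = P_i - mdot / PI
P_wf = 20.427 - 92.713 / 44.584
P_wf = 18.347 MPa


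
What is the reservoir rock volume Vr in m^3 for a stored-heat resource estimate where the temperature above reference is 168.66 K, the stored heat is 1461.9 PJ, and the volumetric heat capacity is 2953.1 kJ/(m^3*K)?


Vr = Q_s * 1e12 / (rhoc * dT)
Vr = 1461.9 * 1e12 / (2953.1 * 168.66)
Vr = 2.9351e+09 m^3


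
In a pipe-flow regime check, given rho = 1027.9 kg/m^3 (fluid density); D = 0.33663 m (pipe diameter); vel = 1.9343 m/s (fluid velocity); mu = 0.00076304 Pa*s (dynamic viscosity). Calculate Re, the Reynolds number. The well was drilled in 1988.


Re = rho * vel * D / mu
Re = 1027.9 * 1.9343 * 0.33663 / 0.00076304
Re = 8.7716e+05


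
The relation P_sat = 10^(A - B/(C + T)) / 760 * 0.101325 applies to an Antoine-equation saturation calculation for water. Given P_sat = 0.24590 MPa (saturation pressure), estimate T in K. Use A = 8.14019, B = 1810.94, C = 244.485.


T = B / (A - log10(P_sat * 760 / 0.101325)) - C
T = 1810.94 / (8.14019 - log10(0.24590 * 760 / 0.101325)) - 244.485
T = 127.0406 deg C
Convert to K: 127.0406 + 273.15 = 400.19 K
T = 400.19 K


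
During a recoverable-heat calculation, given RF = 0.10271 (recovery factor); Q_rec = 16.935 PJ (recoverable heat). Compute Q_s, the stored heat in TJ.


Q_s = Q_rec / RF
Q_s = 16.935 / 0.10271
Q_s = 164.8817 PJ
Convert: 164.8817 PJ * 1000.0 = 1.6488e+05 TJ
Q_s = 1.6488e+05 TJ


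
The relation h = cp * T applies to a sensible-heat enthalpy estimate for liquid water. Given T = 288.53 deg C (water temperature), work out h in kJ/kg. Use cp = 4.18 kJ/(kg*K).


h = cp * T
h = 4.18 * 288.53
h = 1206.1 kJ/kg


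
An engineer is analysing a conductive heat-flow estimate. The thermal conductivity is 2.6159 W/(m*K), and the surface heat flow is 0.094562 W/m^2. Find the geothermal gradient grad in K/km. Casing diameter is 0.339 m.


grad = q * 1000 / k
grad = 0.094562 * 1000 / 2.6159
grad = 36.14894 deg C/km
Convert: 36.14894 deg C/km * 1.0 = 36.149 K/km
grad = 36.149 K/km


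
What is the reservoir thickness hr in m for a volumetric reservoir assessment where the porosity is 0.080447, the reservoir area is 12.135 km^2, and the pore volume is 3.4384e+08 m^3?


hr = Vp / (A * 1e6 * phi)
hr = 3.4384e+08 / (12.135 * 1e6 * 0.080447)
hr = 352.21 m


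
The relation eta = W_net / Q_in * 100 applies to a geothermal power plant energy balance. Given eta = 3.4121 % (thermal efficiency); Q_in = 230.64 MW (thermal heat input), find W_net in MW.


W_net = eta / 100 * Q_in
W_net = 3.4121 / 100 * 230.64
W_net = 7.8697 MW


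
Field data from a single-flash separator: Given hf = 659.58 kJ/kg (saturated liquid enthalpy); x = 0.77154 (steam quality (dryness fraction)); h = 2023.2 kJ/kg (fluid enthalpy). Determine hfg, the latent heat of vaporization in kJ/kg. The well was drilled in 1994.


hfg = (h - hf) / x
hfg = (2023.2 - 659.58) / 0.77154
hfg = 1767.4 kJ/kg


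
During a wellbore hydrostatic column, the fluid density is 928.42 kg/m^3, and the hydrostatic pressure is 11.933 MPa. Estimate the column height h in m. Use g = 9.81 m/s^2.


h = P * 1e6 / (g * rho)
h = 11.933 * 1e6 / (9.81 * 928.42)
h = 1310.2 m


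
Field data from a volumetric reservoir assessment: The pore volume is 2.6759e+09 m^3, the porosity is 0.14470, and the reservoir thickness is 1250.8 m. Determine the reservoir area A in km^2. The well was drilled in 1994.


A = Vp / (1e6 * hr * phi)
A = 2.6759e+09 / (1e6 * 1250.8 * 0.14470)
A = 14.785 km^2


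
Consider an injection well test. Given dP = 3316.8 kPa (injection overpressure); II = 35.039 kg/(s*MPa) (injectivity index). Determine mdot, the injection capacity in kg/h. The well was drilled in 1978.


mdot = II * dP / 1000
mdot = 35.039 * 3316.8 / 1000
mdot = 116.2174 kg/s
Convert: 116.2174 kg/s * 3600.0 = 4.1838e+05 kg/h
mdot = 4.1838e+05 kg/h


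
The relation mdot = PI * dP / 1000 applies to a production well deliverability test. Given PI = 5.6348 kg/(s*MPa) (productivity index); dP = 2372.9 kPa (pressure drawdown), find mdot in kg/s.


mdot = PI * dP / 1000
mdot = 5.6348 * 2372.9 / 1000
mdot = 13.371 kg/s


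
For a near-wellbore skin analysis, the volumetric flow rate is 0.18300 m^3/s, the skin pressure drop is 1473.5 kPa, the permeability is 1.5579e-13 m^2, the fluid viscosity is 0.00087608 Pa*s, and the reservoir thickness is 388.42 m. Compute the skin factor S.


S = dP_s * 1000 * 2*pi*k*hr / (q*mu)
S = 1473.5 * 1000 * 2*pi*1.5579e-13*388.42 / (0.18300*0.00087608)
S = 3.4944


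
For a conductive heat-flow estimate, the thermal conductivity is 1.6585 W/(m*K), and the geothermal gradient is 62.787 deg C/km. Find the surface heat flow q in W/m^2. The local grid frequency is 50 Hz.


q = k * grad / 1000
q = 1.6585 * 62.787 / 1000
q = 0.10413 W/m^2


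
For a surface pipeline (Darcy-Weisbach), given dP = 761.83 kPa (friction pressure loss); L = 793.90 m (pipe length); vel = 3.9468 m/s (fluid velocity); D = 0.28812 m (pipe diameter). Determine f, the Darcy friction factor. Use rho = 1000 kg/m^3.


f = dP*1000 / ((L/D)*(rho*vel^2/2))
f = 761.83*1000 / ((793.90/0.28812)*(1000*3.9468^2/2))
f = 0.035498


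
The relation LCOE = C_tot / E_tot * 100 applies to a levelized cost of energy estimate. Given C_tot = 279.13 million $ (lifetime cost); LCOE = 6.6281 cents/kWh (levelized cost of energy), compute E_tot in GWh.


E_tot = C_tot / LCOE * 100
E_tot = 279.13 / 6.6281 * 100
E_tot = 4211.3 GWh


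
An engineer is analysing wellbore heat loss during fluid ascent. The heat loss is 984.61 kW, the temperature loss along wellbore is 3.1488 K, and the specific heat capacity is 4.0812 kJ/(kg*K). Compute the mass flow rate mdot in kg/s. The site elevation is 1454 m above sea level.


mdot = Q_loss / (cp * dT)
mdot = 984.61 / (4.0812 * 3.1488)
mdot = 76.618 kg/s


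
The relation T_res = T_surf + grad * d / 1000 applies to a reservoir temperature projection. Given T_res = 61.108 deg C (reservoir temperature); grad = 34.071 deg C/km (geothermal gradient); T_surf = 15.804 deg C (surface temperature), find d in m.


d = (T_res - T_surf) / grad * 1000
d = (61.108 - 15.804) / 34.071 * 1000
d = 1329.7 m


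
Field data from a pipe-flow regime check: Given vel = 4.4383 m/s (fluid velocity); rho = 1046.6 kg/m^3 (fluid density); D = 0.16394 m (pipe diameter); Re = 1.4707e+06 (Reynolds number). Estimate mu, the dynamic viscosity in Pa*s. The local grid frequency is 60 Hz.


mu = rho * vel * D / Re
mu = 1046.6 * 4.4383 * 0.16394 / 1.4707e+06
mu = 0.00051780 Pa*s


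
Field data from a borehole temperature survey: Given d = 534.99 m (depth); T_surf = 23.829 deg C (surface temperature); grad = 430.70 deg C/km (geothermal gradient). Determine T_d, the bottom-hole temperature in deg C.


T_d = T_surf + grad * d / 1000
T_d = 23.829 + 430.70 * 534.99 / 1000
T_d = 254.25 deg C


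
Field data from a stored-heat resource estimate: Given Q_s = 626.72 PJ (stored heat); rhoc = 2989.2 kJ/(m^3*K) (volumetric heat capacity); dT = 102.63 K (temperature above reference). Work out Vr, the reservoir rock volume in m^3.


Vr = Q_s * 1e12 / (rhoc * dT)
Vr = 626.72 * 1e12 / (2989.2 * 102.63)
Vr = 2.0429e+09 m^3


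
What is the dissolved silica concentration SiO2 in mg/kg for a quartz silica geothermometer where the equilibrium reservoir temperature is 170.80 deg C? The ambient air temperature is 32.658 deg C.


SiO2 = 10^(5.19 - 1309/(T_eq + 273.15))
SiO2 = 10^(5.19 - 1309/(170.80 + 273.15))
SiO2 = 174.37 mg/kg


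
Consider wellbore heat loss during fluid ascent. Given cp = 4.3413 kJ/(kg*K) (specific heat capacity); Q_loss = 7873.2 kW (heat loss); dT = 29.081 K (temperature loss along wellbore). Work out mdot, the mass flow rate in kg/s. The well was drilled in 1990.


mdot = Q_loss / (cp * dT)
mdot = 7873.2 / (4.3413 * 29.081)
mdot = 62.362 kg/s


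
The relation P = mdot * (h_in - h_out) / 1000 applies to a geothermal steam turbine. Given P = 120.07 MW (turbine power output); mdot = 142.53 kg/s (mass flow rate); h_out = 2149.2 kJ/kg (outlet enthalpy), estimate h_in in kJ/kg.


h_in = h_out + P * 1000 / mdot
h_in = 2149.2 + 120.07 * 1000 / 142.53
h_in = 2991.6 kJ/kg


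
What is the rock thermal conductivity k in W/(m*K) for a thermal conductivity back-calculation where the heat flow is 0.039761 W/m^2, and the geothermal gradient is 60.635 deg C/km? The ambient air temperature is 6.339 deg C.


k = q / (grad / 1000)
k = 0.039761 / (60.635 / 1000)
k = 0.65574 W/(m*K)


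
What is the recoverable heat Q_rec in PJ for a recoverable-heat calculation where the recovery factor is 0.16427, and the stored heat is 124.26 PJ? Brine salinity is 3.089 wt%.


Q_rec = Q_s * RF
Q_rec = 124.26 * 0.16427
Q_rec = 20.412 PJ


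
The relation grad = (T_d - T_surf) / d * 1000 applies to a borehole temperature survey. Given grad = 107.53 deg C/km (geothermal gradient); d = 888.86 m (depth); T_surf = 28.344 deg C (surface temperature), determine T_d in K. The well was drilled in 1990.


T_d = T_surf + grad * d / 1000
T_d = 28.344 + 107.53 * 888.86 / 1000
T_d = 123.9231 deg C
Convert to K: 123.9231 + 273.15 = 397.07 K
T_d = 397.07 K


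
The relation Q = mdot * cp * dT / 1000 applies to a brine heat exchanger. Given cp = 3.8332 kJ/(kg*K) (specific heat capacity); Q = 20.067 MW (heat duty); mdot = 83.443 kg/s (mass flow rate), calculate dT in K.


dT = Q * 1000 / (mdot * cp)
dT = 20.067 * 1000 / (83.443 * 3.8332)
dT = 62.738 K


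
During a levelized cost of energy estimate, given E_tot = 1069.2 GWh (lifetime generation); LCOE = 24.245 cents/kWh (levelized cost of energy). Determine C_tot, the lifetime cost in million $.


C_tot = LCOE / 100 * E_tot
C_tot = 24.245 / 100 * 1069.2
C_tot = 259.23 million $


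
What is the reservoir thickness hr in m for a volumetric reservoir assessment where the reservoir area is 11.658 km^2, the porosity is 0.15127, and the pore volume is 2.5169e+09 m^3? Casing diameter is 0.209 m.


hr = Vp / (A * 1e6 * phi)
hr = 2.5169e+09 / (11.658 * 1e6 * 0.15127)
hr = 1427.2 m


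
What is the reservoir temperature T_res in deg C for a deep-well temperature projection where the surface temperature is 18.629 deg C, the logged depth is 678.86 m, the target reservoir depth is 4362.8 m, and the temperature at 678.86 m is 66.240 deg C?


Step 1: grad = (T_d1 - T_surf)/d1 * 1000 = (66.24 - 18.629)/678.86 * 1000 = 70.13375 deg C/km
Step 2: T_res = T_surf + grad*d2/1000 = 18.629 + 70.13375*4362.8/1000 = 324.61 deg C
T_res = 324.61 deg C


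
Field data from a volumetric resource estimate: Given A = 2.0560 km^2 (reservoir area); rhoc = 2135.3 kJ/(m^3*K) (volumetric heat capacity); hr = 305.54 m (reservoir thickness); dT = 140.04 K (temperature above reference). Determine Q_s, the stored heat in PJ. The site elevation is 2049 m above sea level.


Step 1: Vr = A*1e6*hr = 2.056*1e6*305.54 = 6.281902e+08 m^3
Step 2: Q_s = Vr*rhoc*dT/1e12 = 6.281902e+08*2135.3*140.04/1e12 = 187.85 PJ
Q_s = 187.85 PJ


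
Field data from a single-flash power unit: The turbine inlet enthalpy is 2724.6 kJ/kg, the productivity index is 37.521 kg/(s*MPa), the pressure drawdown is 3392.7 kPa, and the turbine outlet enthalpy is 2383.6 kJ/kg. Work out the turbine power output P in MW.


Step 1: mdot = PI * dP / 1000 = 37.521 * 3392.7 / 1000 = 127.2975 kg/s
Step 2: P = mdot*(h_in - h_out)/1000 = 127.2975*(2724.6 - 2383.6)/1000 = 43.408 MW
P = 43.408 MW


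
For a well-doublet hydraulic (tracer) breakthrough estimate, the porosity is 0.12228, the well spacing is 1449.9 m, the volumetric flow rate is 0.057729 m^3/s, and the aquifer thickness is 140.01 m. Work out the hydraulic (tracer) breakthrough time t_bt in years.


t_bt = pi * hr * phi * L^2 / (3 * Qv) / (365.25*86400)
t_bt = pi * 140.01 * 0.12228 * 1449.9^2 / (3 * 0.057729) / (365.25*86400)
t_bt = 20.688 years


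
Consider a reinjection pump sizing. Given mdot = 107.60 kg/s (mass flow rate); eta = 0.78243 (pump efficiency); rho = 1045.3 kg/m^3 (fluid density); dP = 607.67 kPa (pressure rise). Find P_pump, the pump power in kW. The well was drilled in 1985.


P_pump = mdot * dP / (rho * eta)
P_pump = 107.60 * 607.67 / (1045.3 * 0.78243)
P_pump = 79.945 kW


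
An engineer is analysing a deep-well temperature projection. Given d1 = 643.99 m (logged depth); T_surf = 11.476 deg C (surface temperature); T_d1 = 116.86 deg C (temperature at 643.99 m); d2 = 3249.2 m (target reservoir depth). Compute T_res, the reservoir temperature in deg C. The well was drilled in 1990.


Step 1: grad = (T_d1 - T_surf)/d1 * 1000 = (116.86 - 11.476)/643.99 * 1000 = 163.6423 deg C/km
Step 2: T_res = T_surf + grad*d2/1000 = 11.476 + 163.6423*3249.2/1000 = 543.18 deg C
T_res = 543.18 deg C


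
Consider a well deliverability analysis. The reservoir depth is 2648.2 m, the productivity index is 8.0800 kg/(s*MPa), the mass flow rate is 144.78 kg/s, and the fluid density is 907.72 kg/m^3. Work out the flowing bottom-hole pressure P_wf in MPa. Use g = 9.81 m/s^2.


Step 1: P_i = rho*g*h/1e6 = 907.72*9.81*2648.2/1e6 = 23.58151 MPa
Step 2: P_wf = P_i - mdot/PI = 23.58151 - 144.78/8.08 = 5.6632 MPa
P_wf = 5.6632 MPa


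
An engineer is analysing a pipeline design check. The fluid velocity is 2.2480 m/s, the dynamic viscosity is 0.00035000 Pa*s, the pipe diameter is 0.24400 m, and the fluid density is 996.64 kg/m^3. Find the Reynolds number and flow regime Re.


Step 1: Re = rho*vel*D/mu = 996.64*2.248*0.244/0.00035 = 1.5619e+06
Step 2: Re = 1.5619e+06 > 4000, so flow is turbulent.
Re = 1.5619e+06 (turbulent)


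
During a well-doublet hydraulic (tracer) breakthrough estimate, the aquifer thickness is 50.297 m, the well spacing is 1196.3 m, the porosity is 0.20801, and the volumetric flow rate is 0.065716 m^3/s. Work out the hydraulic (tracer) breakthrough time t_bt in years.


t_bt = pi * hr * phi * L^2 / (3 * Qv) / (365.25*86400)
t_bt = pi * 50.297 * 0.20801 * 1196.3^2 / (3 * 0.065716) / (365.25*86400)
t_bt = 7.5607 years


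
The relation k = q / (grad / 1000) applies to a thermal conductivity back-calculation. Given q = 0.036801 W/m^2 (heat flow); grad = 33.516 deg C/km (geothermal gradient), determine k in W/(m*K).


k = q / (grad / 1000)
k = 0.036801 / (33.516 / 1000)
k = 1.0980 W/(m*K)


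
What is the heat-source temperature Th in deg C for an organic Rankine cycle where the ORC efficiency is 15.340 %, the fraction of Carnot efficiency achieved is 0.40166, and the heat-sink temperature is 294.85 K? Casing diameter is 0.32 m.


Th = Tc / (1 - (eta_orc/100)/f)
Th = 294.85 / (1 - (15.340/100)/0.40166)
Th = 477.0380 K
Convert to deg C: 477.0380 - 273.15 = 203.89 deg C
Th = 203.89 deg C


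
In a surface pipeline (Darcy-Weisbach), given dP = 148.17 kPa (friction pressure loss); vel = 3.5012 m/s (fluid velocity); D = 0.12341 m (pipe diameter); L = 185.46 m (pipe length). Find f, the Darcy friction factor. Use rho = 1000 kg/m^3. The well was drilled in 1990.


f = dP*1000 / ((L/D)*(rho*vel^2/2))
f = 148.17*1000 / ((185.46/0.12341)*(1000*3.5012^2/2))
f = 0.016086


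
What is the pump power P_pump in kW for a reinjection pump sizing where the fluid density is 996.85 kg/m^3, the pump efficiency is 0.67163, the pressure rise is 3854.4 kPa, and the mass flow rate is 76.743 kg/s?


P_pump = mdot * dP / (rho * eta)
P_pump = 76.743 * 3854.4 / (996.85 * 0.67163)
P_pump = 441.81 kW


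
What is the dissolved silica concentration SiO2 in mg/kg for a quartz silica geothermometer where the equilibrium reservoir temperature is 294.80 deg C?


SiO2 = 10^(5.19 - 1309/(T_eq + 273.15))
SiO2 = 10^(5.19 - 1309/(294.80 + 273.15))
SiO2 = 767.75 mg/kg


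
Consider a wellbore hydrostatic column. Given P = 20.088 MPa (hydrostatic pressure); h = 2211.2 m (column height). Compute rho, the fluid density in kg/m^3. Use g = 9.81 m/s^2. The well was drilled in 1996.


rho = P * 1e6 / (g * h)
rho = 20.088 * 1e6 / (9.81 * 2211.2)
rho = 926.06 kg/m^3


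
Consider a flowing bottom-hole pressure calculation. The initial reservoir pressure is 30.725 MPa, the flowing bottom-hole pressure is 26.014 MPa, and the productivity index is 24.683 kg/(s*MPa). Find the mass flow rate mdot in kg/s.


mdot = (P_i - P_wf) * PI
mdot = (30.725 - 26.014) * 24.683
mdot = 116.28 kg/s


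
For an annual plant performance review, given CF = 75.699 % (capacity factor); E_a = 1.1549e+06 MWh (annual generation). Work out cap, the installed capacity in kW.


cap = E_a / (CF/100 * 8760)
cap = 1.1549e+06 / (75.699/100 * 8760)
cap = 174.1607 MW
Convert: 174.1607 MW * 1000.0 = 1.7416e+05 kW
cap = 1.7416e+05 kW


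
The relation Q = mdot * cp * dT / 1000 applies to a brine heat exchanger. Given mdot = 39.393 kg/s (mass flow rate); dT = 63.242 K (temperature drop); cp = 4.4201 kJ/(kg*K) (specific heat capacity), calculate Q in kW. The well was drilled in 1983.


Q = mdot * cp * dT / 1000
Q = 39.393 * 4.4201 * 63.242 / 1000
Q = 11.01176 MW
Convert: 11.01176 MW * 1000.0 = 11012 kW
Q = 11012 kW


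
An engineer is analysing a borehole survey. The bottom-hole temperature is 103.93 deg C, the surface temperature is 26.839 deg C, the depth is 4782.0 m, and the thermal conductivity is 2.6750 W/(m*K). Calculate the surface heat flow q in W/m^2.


Step 1: grad = (T_d - T_surf)/d * 1000 = (103.93 - 26.839)/4782.0 * 1000 = 16.12108 deg C/km
Step 2: q = k * grad / 1000 = 2.675 * 16.12108 / 1000 = 0.043124 W/m^2
q = 0.043124 W/m^2


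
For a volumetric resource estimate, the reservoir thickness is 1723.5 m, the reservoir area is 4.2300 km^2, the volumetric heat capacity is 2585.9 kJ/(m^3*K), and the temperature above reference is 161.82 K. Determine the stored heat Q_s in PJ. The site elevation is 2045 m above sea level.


Step 1: Vr = A*1e6*hr = 4.23*1e6*1723.5 = 7.290405e+09 m^3
Step 2: Q_s = Vr*rhoc*dT/1e12 = 7.290405e+09*2585.9*161.82/1e12 = 3050.7 PJ
Q_s = 3050.7 PJ


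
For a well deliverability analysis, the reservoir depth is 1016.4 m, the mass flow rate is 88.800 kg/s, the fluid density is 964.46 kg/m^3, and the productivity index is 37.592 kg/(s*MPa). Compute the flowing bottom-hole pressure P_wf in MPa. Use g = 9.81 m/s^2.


Step 1: P_i = rho*g*h/1e6 = 964.46*9.81*1016.4/1e6 = 9.616519 MPa
Step 2: P_wf = P_i - mdot/PI = 9.616519 - 88.8/37.592 = 7.2543 MPa
P_wf = 7.2543 MPa


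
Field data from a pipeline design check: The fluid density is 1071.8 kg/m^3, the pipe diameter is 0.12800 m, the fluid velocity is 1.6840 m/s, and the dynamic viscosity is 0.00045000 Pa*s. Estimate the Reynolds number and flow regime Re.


Step 1: Re = rho*vel*D/mu = 1071.8*1.684*0.128/0.00045 = 5.1340e+05
Step 2: Re = 5.1340e+05 > 4000, so flow is turbulent.
Re = 5.1340e+05 (turbulent)


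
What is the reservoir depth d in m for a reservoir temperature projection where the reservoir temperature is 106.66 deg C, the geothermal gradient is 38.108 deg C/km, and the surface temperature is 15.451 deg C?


d = (T_res - T_surf) / grad * 1000
d = (106.66 - 15.451) / 38.108 * 1000
d = 2393.4 m


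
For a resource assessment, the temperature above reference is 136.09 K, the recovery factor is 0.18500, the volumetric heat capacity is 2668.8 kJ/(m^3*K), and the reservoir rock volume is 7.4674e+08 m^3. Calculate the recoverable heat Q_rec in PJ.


Step 1: Q_s = Vr*rhoc*dT/1e12 = 7.4674e+08*2668.8*136.09/1e12 = 271.2137 PJ
Step 2: Q_rec = Q_s * RF = 271.2137 * 0.185 = 50.175 PJ
Q_rec = 50.175 PJ


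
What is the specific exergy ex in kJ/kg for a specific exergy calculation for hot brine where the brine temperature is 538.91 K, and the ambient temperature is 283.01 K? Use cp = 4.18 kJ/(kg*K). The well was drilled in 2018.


ex = cp * ((T_b - T_0) - T_0 * ln(T_b/T_0))
ex = 4.18 * ((538.91 - 283.01) - 283.01 * ln(538.91/283.01))
ex = 307.74 kJ/kg


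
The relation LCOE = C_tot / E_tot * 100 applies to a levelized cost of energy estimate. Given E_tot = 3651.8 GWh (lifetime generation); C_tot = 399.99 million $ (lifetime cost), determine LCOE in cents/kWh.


LCOE = C_tot / E_tot * 100
LCOE = 399.99 / 3651.8 * 100
LCOE = 10.953 cents/kWh


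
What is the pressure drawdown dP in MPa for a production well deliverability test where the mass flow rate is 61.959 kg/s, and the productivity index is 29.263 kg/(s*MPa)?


dP = mdot * 1000 / PI
dP = 61.959 * 1000 / 29.263
dP = 2117.315 kPa
Convert: 2117.315 kPa * 0.001 = 2.1173 MPa
dP = 2.1173 MPa


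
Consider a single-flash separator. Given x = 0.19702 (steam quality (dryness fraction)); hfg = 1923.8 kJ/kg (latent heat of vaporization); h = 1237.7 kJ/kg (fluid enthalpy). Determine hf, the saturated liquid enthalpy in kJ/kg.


hf = h - x * hfg
hf = 1237.7 - 0.19702 * 1923.8
hf = 858.67 kJ/kg


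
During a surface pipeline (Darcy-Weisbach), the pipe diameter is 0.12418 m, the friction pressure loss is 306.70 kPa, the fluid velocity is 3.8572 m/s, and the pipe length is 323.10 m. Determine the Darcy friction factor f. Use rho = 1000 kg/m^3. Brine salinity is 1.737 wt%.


f = dP*1000 / ((L/D)*(rho*vel^2/2))
f = 306.70*1000 / ((323.10/0.12418)*(1000*3.8572^2/2))
f = 0.015846


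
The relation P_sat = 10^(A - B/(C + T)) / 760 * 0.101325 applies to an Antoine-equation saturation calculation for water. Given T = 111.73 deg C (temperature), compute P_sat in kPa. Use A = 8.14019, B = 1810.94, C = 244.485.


P_sat = 10^(A - B/(C + T)) / 760 * 0.101325
P_sat = 10^(8.14019 - 1810.94/(244.485 + 111.73)) / 760 * 0.101325
P_sat = 0.1517935 MPa
Convert: 0.1517935 MPa * 1000.0 = 151.79 kPa
P_sat = 151.79 kPa


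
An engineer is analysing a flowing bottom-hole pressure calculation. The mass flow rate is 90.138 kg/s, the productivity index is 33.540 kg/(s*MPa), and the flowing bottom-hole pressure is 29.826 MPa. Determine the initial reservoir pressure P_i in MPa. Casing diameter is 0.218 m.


P_i = P_wf + mdot / PI
P_i = 29.826 + 90.138 / 33.540
P_i = 32.513 MPa


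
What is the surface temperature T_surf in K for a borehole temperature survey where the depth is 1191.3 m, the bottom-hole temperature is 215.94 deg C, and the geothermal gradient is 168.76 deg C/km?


T_surf = T_d - grad * d / 1000
T_surf = 215.94 - 168.76 * 1191.3 / 1000
T_surf = 14.89621 deg C
Convert to K: 14.89621 + 273.15 = 288.05 K
T_surf = 288.05 K


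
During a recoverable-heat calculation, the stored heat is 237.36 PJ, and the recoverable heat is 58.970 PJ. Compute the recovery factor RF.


RF = Q_rec / Q_s
RF = 58.970 / 237.36
RF = 0.24844


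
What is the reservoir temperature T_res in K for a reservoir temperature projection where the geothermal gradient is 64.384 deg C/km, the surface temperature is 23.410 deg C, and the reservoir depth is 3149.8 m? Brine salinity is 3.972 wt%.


T_res = T_surf + grad * d / 1000
T_res = 23.410 + 64.384 * 3149.8 / 1000
T_res = 226.2067 deg C
Convert to K: 226.2067 + 273.15 = 499.36 K
T_res = 499.36 K


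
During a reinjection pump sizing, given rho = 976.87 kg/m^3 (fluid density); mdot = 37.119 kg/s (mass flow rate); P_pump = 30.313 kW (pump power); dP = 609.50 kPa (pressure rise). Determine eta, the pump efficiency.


eta = mdot * dP / (rho * P_pump)
eta = 37.119 * 609.50 / (976.87 * 30.313)
eta = 0.76402


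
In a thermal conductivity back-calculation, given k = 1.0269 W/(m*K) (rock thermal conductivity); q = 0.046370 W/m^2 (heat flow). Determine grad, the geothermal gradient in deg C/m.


grad = q / k * 1000
grad = 0.046370 / 1.0269 * 1000
grad = 45.15532 deg C/km
Convert: 45.15532 deg C/km * 0.001 = 0.045155 deg C/m
grad = 0.045155 deg C/m


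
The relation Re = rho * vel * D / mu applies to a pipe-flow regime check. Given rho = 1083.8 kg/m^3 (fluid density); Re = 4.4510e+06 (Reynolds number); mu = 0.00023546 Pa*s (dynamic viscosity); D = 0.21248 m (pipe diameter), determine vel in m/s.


vel = Re * mu / (rho * D)
vel = 4.4510e+06 * 0.00023546 / (1083.8 * 0.21248)
vel = 4.5510 m/s


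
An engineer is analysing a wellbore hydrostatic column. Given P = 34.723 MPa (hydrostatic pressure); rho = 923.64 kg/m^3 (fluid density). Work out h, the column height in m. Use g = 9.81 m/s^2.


h = P * 1e6 / (g * rho)
h = 34.723 * 1e6 / (9.81 * 923.64)
h = 3832.2 m


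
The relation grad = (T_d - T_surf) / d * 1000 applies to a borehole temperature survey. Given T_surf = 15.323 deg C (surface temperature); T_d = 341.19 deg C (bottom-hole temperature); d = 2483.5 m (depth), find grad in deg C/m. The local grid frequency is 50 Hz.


grad = (T_d - T_surf) / d * 1000
grad = (341.19 - 15.323) / 2483.5 * 1000
grad = 131.2128 deg C/km
Convert: 131.2128 deg C/km * 0.001 = 0.13121 deg C/m
grad = 0.13121 deg C/m


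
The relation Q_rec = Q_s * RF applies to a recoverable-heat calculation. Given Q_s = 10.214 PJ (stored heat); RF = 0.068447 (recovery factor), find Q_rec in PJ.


Q_rec = Q_s * RF
Q_rec = 10.214 * 0.068447
Q_rec = 0.69912 PJ


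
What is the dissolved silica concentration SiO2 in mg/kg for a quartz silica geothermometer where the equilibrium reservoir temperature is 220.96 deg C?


SiO2 = 10^(5.19 - 1309/(T_eq + 273.15))
SiO2 = 10^(5.19 - 1309/(220.96 + 273.15))
SiO2 = 347.37 mg/kg


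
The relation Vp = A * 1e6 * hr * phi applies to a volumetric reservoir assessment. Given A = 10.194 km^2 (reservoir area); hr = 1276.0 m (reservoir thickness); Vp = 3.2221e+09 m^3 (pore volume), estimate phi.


phi = Vp / (A * 1e6 * hr)
phi = 3.2221e+09 / (10.194 * 1e6 * 1276.0)
phi = 0.24771


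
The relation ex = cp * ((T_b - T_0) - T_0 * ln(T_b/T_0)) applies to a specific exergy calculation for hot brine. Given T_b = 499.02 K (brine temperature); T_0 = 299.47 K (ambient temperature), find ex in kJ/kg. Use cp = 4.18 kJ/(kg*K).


ex = cp * ((T_b - T_0) - T_0 * ln(T_b/T_0))
ex = 4.18 * ((499.02 - 299.47) - 299.47 * ln(499.02/299.47))
ex = 194.92 kJ/kg


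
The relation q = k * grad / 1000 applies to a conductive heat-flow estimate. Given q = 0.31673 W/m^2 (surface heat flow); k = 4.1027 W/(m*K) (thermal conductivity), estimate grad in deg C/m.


grad = q * 1000 / k
grad = 0.31673 * 1000 / 4.1027
grad = 77.20038 deg C/km
Convert: 77.20038 deg C/km * 0.001 = 0.077200 deg C/m
grad = 0.077200 deg C/m


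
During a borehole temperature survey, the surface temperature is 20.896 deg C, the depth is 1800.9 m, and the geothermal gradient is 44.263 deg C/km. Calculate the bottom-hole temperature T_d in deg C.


T_d = T_surf + grad * d / 1000
T_d = 20.896 + 44.263 * 1800.9 / 1000
T_d = 100.61 deg C


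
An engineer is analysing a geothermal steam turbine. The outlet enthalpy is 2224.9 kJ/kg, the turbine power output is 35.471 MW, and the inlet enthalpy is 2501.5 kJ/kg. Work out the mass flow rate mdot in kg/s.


mdot = P * 1000 / (h_in - h_out)
mdot = 35.471 * 1000 / (2501.5 - 2224.9)
mdot = 128.24 kg/s


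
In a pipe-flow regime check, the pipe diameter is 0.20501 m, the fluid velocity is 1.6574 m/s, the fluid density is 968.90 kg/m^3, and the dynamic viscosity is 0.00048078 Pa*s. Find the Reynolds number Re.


Re = rho * vel * D / mu
Re = 968.90 * 1.6574 * 0.20501 / 0.00048078
Re = 6.8475e+05


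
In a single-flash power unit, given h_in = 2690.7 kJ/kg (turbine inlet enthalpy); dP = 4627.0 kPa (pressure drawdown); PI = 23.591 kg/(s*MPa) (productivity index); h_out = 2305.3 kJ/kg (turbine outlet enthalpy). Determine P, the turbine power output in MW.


Step 1: mdot = PI * dP / 1000 = 23.591 * 4627.0 / 1000 = 109.1556 kg/s
Step 2: P = mdot*(h_in - h_out)/1000 = 109.1556*(2690.7 - 2305.3)/1000 = 42.069 MW
P = 42.069 MW


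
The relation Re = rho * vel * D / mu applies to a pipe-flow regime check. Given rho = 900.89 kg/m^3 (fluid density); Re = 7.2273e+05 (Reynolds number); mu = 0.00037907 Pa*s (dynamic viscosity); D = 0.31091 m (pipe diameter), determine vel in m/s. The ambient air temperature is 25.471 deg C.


vel = Re * mu / (rho * D)
vel = 7.2273e+05 * 0.00037907 / (900.89 * 0.31091)
vel = 0.97811 m/s


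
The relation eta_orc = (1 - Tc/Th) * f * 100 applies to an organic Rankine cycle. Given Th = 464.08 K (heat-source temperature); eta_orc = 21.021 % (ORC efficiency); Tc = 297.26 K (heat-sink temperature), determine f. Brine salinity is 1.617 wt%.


f = (eta_orc/100) / (1 - Tc/Th)
f = (21.021/100) / (1 - 297.26/464.08)
f = 0.58479


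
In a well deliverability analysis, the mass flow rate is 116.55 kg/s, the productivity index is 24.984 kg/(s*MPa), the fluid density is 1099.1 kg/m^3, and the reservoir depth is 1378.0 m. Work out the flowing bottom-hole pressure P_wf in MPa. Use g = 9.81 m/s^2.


Step 1: P_i = rho*g*h/1e6 = 1099.1*9.81*1378.0/1e6 = 14.85783 MPa
Step 2: P_wf = P_i - mdot/PI = 14.85783 - 116.55/24.984 = 10.193 MPa
P_wf = 10.193 MPa


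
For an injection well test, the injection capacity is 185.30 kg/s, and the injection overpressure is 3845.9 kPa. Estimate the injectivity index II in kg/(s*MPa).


II = mdot * 1000 / dP
II = 185.30 * 1000 / 3845.9
II = 48.181 kg/(s*MPa)


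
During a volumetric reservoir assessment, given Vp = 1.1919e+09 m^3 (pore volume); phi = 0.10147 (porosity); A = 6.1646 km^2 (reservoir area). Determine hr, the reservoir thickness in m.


hr = Vp / (A * 1e6 * phi)
hr = 1.1919e+09 / (6.1646 * 1e6 * 0.10147)
hr = 1905.4 m


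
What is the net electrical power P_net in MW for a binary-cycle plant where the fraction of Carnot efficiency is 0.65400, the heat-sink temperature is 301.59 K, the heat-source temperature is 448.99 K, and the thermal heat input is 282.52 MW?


Step 1: eta = (1 - Tc/Th)*f = (1 - 301.59/448.99)*0.654 = 0.2147032
Step 2: P_net = eta * Q_in = 0.2147032 * 282.52 = 60.658 MW
P_net = 60.658 MW


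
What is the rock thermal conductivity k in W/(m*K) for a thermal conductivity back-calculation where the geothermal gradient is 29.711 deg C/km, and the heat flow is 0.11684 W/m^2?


k = q / (grad / 1000)
k = 0.11684 / (29.711 / 1000)
k = 3.9326 W/(m*K)


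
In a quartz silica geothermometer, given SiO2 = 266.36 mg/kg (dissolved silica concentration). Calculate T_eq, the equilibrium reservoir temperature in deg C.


T_eq = 1309 / (5.19 - log10(SiO2)) - 273.15
T_eq = 1309 / (5.19 - log10(266.36)) - 273.15
T_eq = 200.35 deg C


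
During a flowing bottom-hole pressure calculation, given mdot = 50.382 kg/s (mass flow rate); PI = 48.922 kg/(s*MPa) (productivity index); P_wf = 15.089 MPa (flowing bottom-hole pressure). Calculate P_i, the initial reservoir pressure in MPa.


P_i = P_wf + mdot / PI
P_i = 15.089 + 50.382 / 48.922
P_i = 16.119 MPa


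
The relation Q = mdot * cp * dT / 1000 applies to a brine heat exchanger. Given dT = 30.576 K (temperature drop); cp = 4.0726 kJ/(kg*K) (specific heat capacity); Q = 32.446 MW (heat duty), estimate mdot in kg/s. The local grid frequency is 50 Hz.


mdot = Q * 1000 / (cp * dT)
mdot = 32.446 * 1000 / (4.0726 * 30.576)
mdot = 260.56 kg/s


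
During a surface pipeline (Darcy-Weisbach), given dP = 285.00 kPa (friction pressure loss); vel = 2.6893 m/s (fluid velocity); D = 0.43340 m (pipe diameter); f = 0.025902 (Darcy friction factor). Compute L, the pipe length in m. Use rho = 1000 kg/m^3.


L = dP*1000*D / (f*rho*vel^2/2)
L = 285.00*1000*0.43340 / (0.025902*1000*2.6893^2/2)
L = 1318.7 m


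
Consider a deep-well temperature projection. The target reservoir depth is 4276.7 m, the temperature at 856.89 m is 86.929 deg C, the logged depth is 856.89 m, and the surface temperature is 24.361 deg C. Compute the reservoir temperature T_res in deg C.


Step 1: grad = (T_d1 - T_surf)/d1 * 1000 = (86.929 - 24.361)/856.89 * 1000 = 73.01754 deg C/km
Step 2: T_res = T_surf + grad*d2/1000 = 24.361 + 73.01754*4276.7/1000 = 336.64 deg C
T_res = 336.64 deg C


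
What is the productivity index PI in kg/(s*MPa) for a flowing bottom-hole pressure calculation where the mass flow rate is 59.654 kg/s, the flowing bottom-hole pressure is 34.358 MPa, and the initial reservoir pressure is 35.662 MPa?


PI = mdot / (P_i - P_wf)
PI = 59.654 / (35.662 - 34.358)
PI = 45.747 kg/(s*MPa)


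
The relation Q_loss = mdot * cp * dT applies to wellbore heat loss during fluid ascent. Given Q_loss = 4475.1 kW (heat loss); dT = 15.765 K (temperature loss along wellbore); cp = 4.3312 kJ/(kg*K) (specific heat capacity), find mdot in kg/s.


mdot = Q_loss / (cp * dT)
mdot = 4475.1 / (4.3312 * 15.765)
mdot = 65.539 kg/s


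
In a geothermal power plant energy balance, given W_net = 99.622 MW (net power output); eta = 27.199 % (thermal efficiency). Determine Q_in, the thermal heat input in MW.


Q_in = W_net / (eta / 100)
Q_in = 99.622 / (27.199 / 100)
Q_in = 366.27 MW


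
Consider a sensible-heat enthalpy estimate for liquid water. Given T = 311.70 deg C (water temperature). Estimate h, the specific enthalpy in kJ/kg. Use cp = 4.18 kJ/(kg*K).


h = cp * T
h = 4.18 * 311.70
h = 1302.9 kJ/kg


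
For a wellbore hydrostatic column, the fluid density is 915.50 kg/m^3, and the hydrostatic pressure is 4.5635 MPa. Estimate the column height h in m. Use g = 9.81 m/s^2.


h = P * 1e6 / (g * rho)
h = 4.5635 * 1e6 / (9.81 * 915.50)
h = 508.13 m
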